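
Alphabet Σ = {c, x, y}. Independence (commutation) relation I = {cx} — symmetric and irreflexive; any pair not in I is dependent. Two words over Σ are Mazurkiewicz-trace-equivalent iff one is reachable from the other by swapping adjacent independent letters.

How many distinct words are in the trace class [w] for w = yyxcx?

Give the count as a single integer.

3

0(y) covers ∅
1(y) covers 0:y
2(x) covers 1:y
3(c) covers 1:y
4(x) covers 2:x
floor of heap: 0:y
completions by unplaced set U, small U first (add the entries for U minus each lowest piece of U):
  |U|=1: {3}:1  {4}:1
  |U|=2: {2,4}:1  {3,4}:2
  |U|=3: {2,3,4}:3
  start at 0(y): 3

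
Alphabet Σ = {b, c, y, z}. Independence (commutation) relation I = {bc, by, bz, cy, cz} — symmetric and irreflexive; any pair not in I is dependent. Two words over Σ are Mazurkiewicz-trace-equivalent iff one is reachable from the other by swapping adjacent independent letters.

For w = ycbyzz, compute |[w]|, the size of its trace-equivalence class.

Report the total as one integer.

0(y) covers ∅
1(c) covers ∅
2(b) covers ∅
3(y) covers 0:y
4(z) covers 3:y
5(z) covers 4:z
floor of heap: 0:y, 1:c, 2:b
completions by unplaced set U, small U first (add the entries for U minus each lowest piece of U):
  |U|=1: {1}:1  {2}:1  {5}:1
  |U|=2: {1,2}:2  {1,5}:2  {2,5}:2  {4,5}:1
  |U|=3: {1,2,5}:6  {1,4,5}:3  {2,4,5}:3  {3,4,5}:1
  |U|=4: {0,3,4,5}:1  {1,2,4,5}:12  {1,3,4,5}:4  {2,3,4,5}:4
  start at 0(y): 20
  start at 1(c): 5
  start at 2(b): 5
sum over floor = 30

30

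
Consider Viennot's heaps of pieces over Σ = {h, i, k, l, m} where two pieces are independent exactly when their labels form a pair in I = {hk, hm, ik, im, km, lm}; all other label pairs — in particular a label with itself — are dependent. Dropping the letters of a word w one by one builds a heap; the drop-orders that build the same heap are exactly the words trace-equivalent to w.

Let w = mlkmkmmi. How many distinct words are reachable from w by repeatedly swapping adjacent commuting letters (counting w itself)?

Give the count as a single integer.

210

piece 0:m — minimal
piece 1:l — minimal
piece 2:k rests on {1:l}
piece 3:m rests on {0:m}
piece 4:k rests on {2:k}
piece 5:m rests on {3:m}
piece 6:m rests on {5:m}
piece 7:i rests on {1:l}
minimal pieces: {0:m, 1:l}
ways to finish when only these pieces remain (= sum over removing one remaining piece with nothing left below it):
  1 left: {4}→1  {6}→1  {7}→1
  2 left: {2,4}→1  {4,6}→2  {4,7}→2  {5,6}→1  {6,7}→2
  3 left: {2,4,6}→3  {2,4,7}→3  {3,5,6}→1  {4,5,6}→3  {4,6,7}→6  {5,6,7}→3
  4 left: {0,3,5,6}→1  {1,2,4,7}→3  {2,4,5,6}→6  {2,4,6,7}→12  {3,4,5,6}→4  {3,5,6,7}→4  {4,5,6,7}→12
  5 left: {0,3,4,5,6}→5  {0,3,5,6,7}→5  {1,2,4,6,7}→15  {2,3,4,5,6}→10  {2,4,5,6,7}→30  {3,4,5,6,7}→20
  6 left: {0,2,3,4,5,6}→15  {0,3,4,5,6,7}→30  {1,2,4,5,6,7}→45  {2,3,4,5,6,7}→60
  placing 0:m first → 105 extensions
  placing 1:l first → 105 extensions
total linear extensions = 210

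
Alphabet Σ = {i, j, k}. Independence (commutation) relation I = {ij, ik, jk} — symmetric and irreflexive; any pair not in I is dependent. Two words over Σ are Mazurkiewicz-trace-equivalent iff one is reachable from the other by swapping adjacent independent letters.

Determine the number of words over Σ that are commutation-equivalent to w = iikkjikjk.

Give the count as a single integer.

piece 0:i — minimal
piece 1:i rests on {0:i}
piece 2:k — minimal
piece 3:k rests on {2:k}
piece 4:j — minimal
piece 5:i rests on {1:i}
piece 6:k rests on {3:k}
piece 7:j rests on {4:j}
piece 8:k rests on {6:k}
minimal pieces: {0:i, 2:k, 4:j}
ways to finish when only these pieces remain (= sum over removing one remaining piece with nothing left below it):
  1 left: {5}→1  {7}→1  {8}→1
  2 left: {1,5}→1  {4,7}→1  {5,7}→2  {5,8}→2  {6,8}→1  {7,8}→2
  3 left: {0,1,5}→1  {1,5,7}→3  {1,5,8}→3  {3,6,8}→1  {4,5,7}→3  {4,7,8}→3  {5,6,8}→3  {5,7,8}→6  {6,7,8}→3
  4 left: {0,1,5,7}→4  {0,1,5,8}→4  {1,4,5,7}→6  {1,5,6,8}→6  {1,5,7,8}→12  {2,3,6,8}→1  {3,5,6,8}→4  {3,6,7,8}→4  {4,5,7,8}→12  {4,6,7,8}→6  {5,6,7,8}→12
  5 left: {0,1,4,5,7}→10  {0,1,5,6,8}→10  {0,1,5,7,8}→20  {1,3,5,6,8}→10  {1,4,5,7,8}→30  {1,5,6,7,8}→30  {2,3,5,6,8}→5  {2,3,6,7,8}→5  {3,4,6,7,8}→10  {3,5,6,7,8}→20  {4,5,6,7,8}→30
  6 left: {0,1,3,5,6,8}→20  {0,1,4,5,7,8}→60  {0,1,5,6,7,8}→60  {1,2,3,5,6,8}→15  {1,3,5,6,7,8}→60  {1,4,5,6,7,8}→90  {2,3,4,6,7,8}→15  {2,3,5,6,7,8}→30  {3,4,5,6,7,8}→60
  7 left: {0,1,2,3,5,6,8}→35  {0,1,3,5,6,7,8}→140  {0,1,4,5,6,7,8}→210  {1,2,3,5,6,7,8}→105  {1,3,4,5,6,7,8}→210  {2,3,4,5,6,7,8}→105
  placing 0:i first → 420 extensions
  placing 2:k first → 560 extensions
  placing 4:j first → 280 extensions
total linear extensions = 1260

1260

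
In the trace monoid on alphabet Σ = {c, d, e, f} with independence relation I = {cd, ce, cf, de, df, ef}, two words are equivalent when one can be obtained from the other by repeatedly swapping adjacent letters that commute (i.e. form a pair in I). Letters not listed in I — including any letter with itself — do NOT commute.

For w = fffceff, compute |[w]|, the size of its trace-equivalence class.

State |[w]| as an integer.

42

#0=f has no predecessor
#1=f depends on [0:f]
#2=f depends on [1:f]
#3=c has no predecessor
#4=e has no predecessor
#5=f depends on [2:f]
#6=f depends on [5:f]
sources: [0:f, 3:c, 4:e]
N(rest) = Σ N(rest − s) over sources s of rest; N(one piece) = 1:
  size 1 → [3]=1  [4]=1  [6]=1
  size 2 → [3,4]=2  [3,6]=2  [4,6]=2  [5,6]=1
  size 3 → [2,5,6]=1  [3,4,6]=6  [3,5,6]=3  [4,5,6]=3
  size 4 → [1,2,5,6]=1  [2,3,5,6]=4  [2,4,5,6]=4  [3,4,5,6]=12
  size 5 → [0,1,2,5,6]=1  [1,2,3,5,6]=5  [1,2,4,5,6]=5  [2,3,4,5,6]=20
  first=0(f) contributes 30
  first=3(c) contributes 6
  first=4(e) contributes 6
|[w]| = 42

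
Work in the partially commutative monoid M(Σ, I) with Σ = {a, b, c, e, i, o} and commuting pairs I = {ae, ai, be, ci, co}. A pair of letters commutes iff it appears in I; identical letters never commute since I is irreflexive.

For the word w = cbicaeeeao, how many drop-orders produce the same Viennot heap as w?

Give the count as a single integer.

25

0(c) covers ∅
1(b) covers 0:c
2(i) covers 1:b
3(c) covers 1:b
4(a) covers 3:c
5(e) covers 2:i, 3:c
6(e) covers 5:e
7(e) covers 6:e
8(a) covers 4:a
9(o) covers 7:e, 8:a
floor of heap: 0:c
completions by unplaced set U, small U first (add the entries for U minus each lowest piece of U):
  |U|=1: {9}:1
  |U|=2: {7,9}:1  {8,9}:1
  |U|=3: {4,8,9}:1  {6,7,9}:1  {7,8,9}:2
  |U|=4: {4,7,8,9}:3  {5,6,7,9}:1  {6,7,8,9}:3
  |U|=5: {2,5,6,7,9}:1  {4,6,7,8,9}:6  {5,6,7,8,9}:4
  |U|=6: {2,5,6,7,8,9}:5  {4,5,6,7,8,9}:10
  |U|=7: {2,4,5,6,7,8,9}:15  {3,4,5,6,7,8,9}:10
  |U|=8: {2,3,4,5,6,7,8,9}:25
  start at 0(c): 25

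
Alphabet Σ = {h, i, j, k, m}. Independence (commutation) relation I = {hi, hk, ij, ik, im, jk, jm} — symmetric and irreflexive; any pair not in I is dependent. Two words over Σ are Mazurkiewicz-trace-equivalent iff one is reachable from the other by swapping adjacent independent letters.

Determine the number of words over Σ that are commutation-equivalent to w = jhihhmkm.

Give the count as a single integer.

8

drop 0:j onto floor
drop 1:h onto {0:j}
drop 2:i onto floor
drop 3:h onto {1:h}
drop 4:h onto {3:h}
drop 5:m onto {4:h}
drop 6:k onto {5:m}
drop 7:m onto {6:k}
ground layer = {0:j, 2:i}
drop-orders for the pieces not yet dropped (sum over which currently-grounded one goes next):
  1 to go: {2} 1  {7} 1
  2 to go: {2,7} 2  {6,7} 1
  3 to go: {2,6,7} 3  {5,6,7} 1
  4 to go: {2,5,6,7} 4  {4,5,6,7} 1
  5 to go: {2,4,5,6,7} 5  {3,4,5,6,7} 1
  6 to go: {1,3,4,5,6,7} 1  {2,3,4,5,6,7} 6
  if 0:j drops first: 7 orders
  if 2:i drops first: 1 orders
heap linearizations: 8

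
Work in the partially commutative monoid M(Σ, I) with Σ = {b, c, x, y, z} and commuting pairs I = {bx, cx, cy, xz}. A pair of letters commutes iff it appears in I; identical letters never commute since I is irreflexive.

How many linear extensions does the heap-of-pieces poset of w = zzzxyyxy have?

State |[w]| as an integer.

piece 0:z — minimal
piece 1:z rests on {0:z}
piece 2:z rests on {1:z}
piece 3:x — minimal
piece 4:y rests on {2:z, 3:x}
piece 5:y rests on {4:y}
piece 6:x rests on {5:y}
piece 7:y rests on {6:x}
minimal pieces: {0:z, 3:x}
ways to finish when only these pieces remain (= sum over removing one remaining piece with nothing left below it):
  1 left: {7}→1
  2 left: {6,7}→1
  3 left: {5,6,7}→1
  4 left: {4,5,6,7}→1
  5 left: {2,4,5,6,7}→1  {3,4,5,6,7}→1
  6 left: {1,2,4,5,6,7}→1  {2,3,4,5,6,7}→2
  placing 0:z first → 3 extensions
  placing 3:x first → 1 extensions
total linear extensions = 4

4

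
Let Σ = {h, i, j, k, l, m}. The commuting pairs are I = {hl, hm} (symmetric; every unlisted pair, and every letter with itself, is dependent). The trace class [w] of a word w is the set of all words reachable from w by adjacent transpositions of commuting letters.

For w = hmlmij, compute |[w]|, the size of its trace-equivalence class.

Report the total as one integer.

drop 0:h onto floor
drop 1:m onto floor
drop 2:l onto {1:m}
drop 3:m onto {2:l}
drop 4:i onto {0:h, 3:m}
drop 5:j onto {4:i}
ground layer = {0:h, 1:m}
drop-orders for the pieces not yet dropped (sum over which currently-grounded one goes next):
  1 to go: {5} 1
  2 to go: {4,5} 1
  3 to go: {0,4,5} 1  {3,4,5} 1
  4 to go: {0,3,4,5} 2  {2,3,4,5} 1
  if 0:h drops first: 1 orders
  if 1:m drops first: 3 orders
heap linearizations: 4

4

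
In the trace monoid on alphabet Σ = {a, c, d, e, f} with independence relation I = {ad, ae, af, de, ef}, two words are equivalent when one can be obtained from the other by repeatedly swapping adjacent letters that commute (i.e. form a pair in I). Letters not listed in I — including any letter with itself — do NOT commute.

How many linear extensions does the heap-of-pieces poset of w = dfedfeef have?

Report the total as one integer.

56

0(d) covers ∅
1(f) covers 0:d
2(e) covers ∅
3(d) covers 1:f
4(f) covers 3:d
5(e) covers 2:e
6(e) covers 5:e
7(f) covers 4:f
floor of heap: 0:d, 2:e
completions by unplaced set U, small U first (add the entries for U minus each lowest piece of U):
  |U|=1: {6}:1  {7}:1
  |U|=2: {4,7}:1  {5,6}:1  {6,7}:2
  |U|=3: {2,5,6}:1  {3,4,7}:1  {4,6,7}:3  {5,6,7}:3
  |U|=4: {1,3,4,7}:1  {2,5,6,7}:4  {3,4,6,7}:4  {4,5,6,7}:6
  |U|=5: {0,1,3,4,7}:1  {1,3,4,6,7}:5  {2,4,5,6,7}:10  {3,4,5,6,7}:10
  |U|=6: {0,1,3,4,6,7}:6  {1,3,4,5,6,7}:15  {2,3,4,5,6,7}:20
  start at 0(d): 35
  start at 2(e): 21
sum over floor = 56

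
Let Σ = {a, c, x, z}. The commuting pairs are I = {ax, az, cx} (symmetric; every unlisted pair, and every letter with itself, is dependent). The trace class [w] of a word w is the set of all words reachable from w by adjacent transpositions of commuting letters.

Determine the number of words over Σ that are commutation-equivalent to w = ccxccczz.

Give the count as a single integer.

6

0(c) covers ∅
1(c) covers 0:c
2(x) covers ∅
3(c) covers 1:c
4(c) covers 3:c
5(c) covers 4:c
6(z) covers 2:x, 5:c
7(z) covers 6:z
floor of heap: 0:c, 2:x
completions by unplaced set U, small U first (add the entries for U minus each lowest piece of U):
  |U|=1: {7}:1
  |U|=2: {6,7}:1
  |U|=3: {2,6,7}:1  {5,6,7}:1
  |U|=4: {2,5,6,7}:2  {4,5,6,7}:1
  |U|=5: {2,4,5,6,7}:3  {3,4,5,6,7}:1
  |U|=6: {1,3,4,5,6,7}:1  {2,3,4,5,6,7}:4
  start at 0(c): 5
  start at 2(x): 1
sum over floor = 6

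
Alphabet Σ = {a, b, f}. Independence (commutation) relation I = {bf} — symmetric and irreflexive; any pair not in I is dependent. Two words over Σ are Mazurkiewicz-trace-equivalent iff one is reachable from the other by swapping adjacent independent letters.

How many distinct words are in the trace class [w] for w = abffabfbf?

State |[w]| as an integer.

drop 0:a onto floor
drop 1:b onto {0:a}
drop 2:f onto {0:a}
drop 3:f onto {2:f}
drop 4:a onto {1:b, 3:f}
drop 5:b onto {4:a}
drop 6:f onto {4:a}
drop 7:b onto {5:b}
drop 8:f onto {6:f}
ground layer = {0:a}
drop-orders for the pieces not yet dropped (sum over which currently-grounded one goes next):
  1 to go: {7} 1  {8} 1
  2 to go: {5,7} 1  {6,8} 1  {7,8} 2
  3 to go: {5,7,8} 3  {6,7,8} 3
  4 to go: {5,6,7,8} 6
  5 to go: {4,5,6,7,8} 6
  6 to go: {1,4,5,6,7,8} 6  {3,4,5,6,7,8} 6
  7 to go: {1,3,4,5,6,7,8} 12  {2,3,4,5,6,7,8} 6
  if 0:a drops first: 18 orders

18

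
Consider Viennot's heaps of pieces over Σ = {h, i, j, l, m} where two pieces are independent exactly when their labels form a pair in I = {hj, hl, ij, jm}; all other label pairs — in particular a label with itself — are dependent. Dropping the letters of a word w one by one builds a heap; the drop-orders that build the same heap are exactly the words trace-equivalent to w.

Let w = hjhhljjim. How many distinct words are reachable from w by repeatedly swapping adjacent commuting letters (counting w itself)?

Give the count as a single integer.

105

drop 0:h onto floor
drop 1:j onto floor
drop 2:h onto {0:h}
drop 3:h onto {2:h}
drop 4:l onto {1:j}
drop 5:j onto {4:l}
drop 6:j onto {5:j}
drop 7:i onto {3:h, 4:l}
drop 8:m onto {7:i}
ground layer = {0:h, 1:j}
drop-orders for the pieces not yet dropped (sum over which currently-grounded one goes next):
  1 to go: {6} 1  {8} 1
  2 to go: {5,6} 1  {6,8} 2  {7,8} 1
  3 to go: {3,7,8} 1  {5,6,8} 3  {6,7,8} 3
  4 to go: {2,3,7,8} 1  {3,6,7,8} 4  {5,6,7,8} 6
  5 to go: {0,2,3,7,8} 1  {2,3,6,7,8} 5  {3,5,6,7,8} 10  {4,5,6,7,8} 6
  6 to go: {0,2,3,6,7,8} 6  {1,4,5,6,7,8} 6  {2,3,5,6,7,8} 15  {3,4,5,6,7,8} 16
  7 to go: {0,2,3,5,6,7,8} 21  {1,3,4,5,6,7,8} 22  {2,3,4,5,6,7,8} 31
  if 0:h drops first: 53 orders
  if 1:j drops first: 52 orders
heap linearizations: 105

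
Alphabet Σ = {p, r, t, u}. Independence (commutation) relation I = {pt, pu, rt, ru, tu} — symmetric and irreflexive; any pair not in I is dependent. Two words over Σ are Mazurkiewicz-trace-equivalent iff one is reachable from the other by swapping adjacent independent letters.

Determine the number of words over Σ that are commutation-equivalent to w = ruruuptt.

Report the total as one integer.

560

#0=r has no predecessor
#1=u has no predecessor
#2=r depends on [0:r]
#3=u depends on [1:u]
#4=u depends on [3:u]
#5=p depends on [2:r]
#6=t has no predecessor
#7=t depends on [6:t]
sources: [0:r, 1:u, 6:t]
N(rest) = Σ N(rest − s) over sources s of rest; N(one piece) = 1:
  size 1 → [4]=1  [5]=1  [7]=1
  size 2 → [2,5]=1  [3,4]=1  [4,5]=2  [4,7]=2  [5,7]=2  [6,7]=1
  size 3 → [0,2,5]=1  [1,3,4]=1  [2,4,5]=3  [2,5,7]=3  [3,4,5]=3  [3,4,7]=3  [4,5,7]=6  [4,6,7]=3  [5,6,7]=3
  size 4 → [0,2,4,5]=4  [0,2,5,7]=4  [1,3,4,5]=4  [1,3,4,7]=4  [2,3,4,5]=6  [2,4,5,7]=12  [2,5,6,7]=6  [3,4,5,7]=12  [3,4,6,7]=6  [4,5,6,7]=12
  size 5 → [0,2,3,4,5]=10  [0,2,4,5,7]=20  [0,2,5,6,7]=10  [1,2,3,4,5]=10  [1,3,4,5,7]=20  [1,3,4,6,7]=10  [2,3,4,5,7]=30  [2,4,5,6,7]=30  [3,4,5,6,7]=30
  size 6 → [0,1,2,3,4,5]=20  [0,2,3,4,5,7]=60  [0,2,4,5,6,7]=60  [1,2,3,4,5,7]=60  [1,3,4,5,6,7]=60  [2,3,4,5,6,7]=90
  first=0(r) contributes 210
  first=1(u) contributes 210
  first=6(t) contributes 140
|[w]| = 560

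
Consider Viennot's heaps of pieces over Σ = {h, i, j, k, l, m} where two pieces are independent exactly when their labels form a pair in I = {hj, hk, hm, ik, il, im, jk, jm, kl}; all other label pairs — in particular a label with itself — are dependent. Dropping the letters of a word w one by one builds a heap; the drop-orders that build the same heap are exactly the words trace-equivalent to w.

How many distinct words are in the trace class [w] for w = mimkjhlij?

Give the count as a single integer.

0(m) covers ∅
1(i) covers ∅
2(m) covers 0:m
3(k) covers 2:m
4(j) covers 1:i
5(h) covers 1:i
6(l) covers 2:m, 4:j, 5:h
7(i) covers 4:j, 5:h
8(j) covers 6:l, 7:i
floor of heap: 0:m, 1:i
completions by unplaced set U, small U first (add the entries for U minus each lowest piece of U):
  |U|=1: {3}:1  {8}:1
  |U|=2: {3,8}:2  {6,8}:1  {7,8}:1
  |U|=3: {3,6,8}:3  {3,7,8}:3  {6,7,8}:2
  |U|=4: {2,3,6,8}:3  {3,6,7,8}:8  {4,6,7,8}:2  {5,6,7,8}:2
  |U|=5: {0,2,3,6,8}:3  {2,3,6,7,8}:11  {3,4,6,7,8}:10  {3,5,6,7,8}:10  {4,5,6,7,8}:4
  |U|=6: {0,2,3,6,7,8}:14  {1,4,5,6,7,8}:4  {2,3,4,6,7,8}:21  {2,3,5,6,7,8}:21  {3,4,5,6,7,8}:24
  |U|=7: {0,2,3,4,6,7,8}:35  {0,2,3,5,6,7,8}:35  {1,3,4,5,6,7,8}:28  {2,3,4,5,6,7,8}:66
  start at 0(m): 94
  start at 1(i): 136
sum over floor = 230

230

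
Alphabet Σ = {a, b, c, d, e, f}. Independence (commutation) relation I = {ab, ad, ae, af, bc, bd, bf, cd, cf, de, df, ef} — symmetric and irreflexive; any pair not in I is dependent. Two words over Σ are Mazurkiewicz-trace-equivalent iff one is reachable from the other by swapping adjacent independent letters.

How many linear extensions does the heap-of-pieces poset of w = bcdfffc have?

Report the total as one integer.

420

0(b) covers ∅
1(c) covers ∅
2(d) covers ∅
3(f) covers ∅
4(f) covers 3:f
5(f) covers 4:f
6(c) covers 1:c
floor of heap: 0:b, 1:c, 2:d, 3:f
completions by unplaced set U, small U first (add the entries for U minus each lowest piece of U):
  |U|=1: {0}:1  {2}:1  {5}:1  {6}:1
  |U|=2: {0,2}:2  {0,5}:2  {0,6}:2  {1,6}:1  {2,5}:2  {2,6}:2  {4,5}:1  {5,6}:2
  |U|=3: {0,1,6}:3  {0,2,5}:6  {0,2,6}:6  {0,4,5}:3  {0,5,6}:6  {1,2,6}:3  {1,5,6}:3  {2,4,5}:3  {2,5,6}:6  {3,4,5}:1  {4,5,6}:3
  |U|=4: {0,1,2,6}:12  {0,1,5,6}:12  {0,2,4,5}:12  {0,2,5,6}:24  {0,3,4,5}:4  {0,4,5,6}:12  {1,2,5,6}:12  {1,4,5,6}:6  {2,3,4,5}:4  {2,4,5,6}:12  {3,4,5,6}:4
  |U|=5: {0,1,2,5,6}:60  {0,1,4,5,6}:30  {0,2,3,4,5}:20  {0,2,4,5,6}:60  {0,3,4,5,6}:20  {1,2,4,5,6}:30  {1,3,4,5,6}:10  {2,3,4,5,6}:20
  start at 0(b): 60
  start at 1(c): 120
  start at 2(d): 60
  start at 3(f): 180
sum over floor = 420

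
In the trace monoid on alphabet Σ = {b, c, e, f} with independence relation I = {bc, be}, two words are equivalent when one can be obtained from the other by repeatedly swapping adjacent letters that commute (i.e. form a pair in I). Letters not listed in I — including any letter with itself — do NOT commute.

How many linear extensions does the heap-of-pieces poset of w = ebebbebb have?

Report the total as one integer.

drop 0:e onto floor
drop 1:b onto floor
drop 2:e onto {0:e}
drop 3:b onto {1:b}
drop 4:b onto {3:b}
drop 5:e onto {2:e}
drop 6:b onto {4:b}
drop 7:b onto {6:b}
ground layer = {0:e, 1:b}
drop-orders for the pieces not yet dropped (sum over which currently-grounded one goes next):
  1 to go: {5} 1  {7} 1
  2 to go: {2,5} 1  {5,7} 2  {6,7} 1
  3 to go: {0,2,5} 1  {2,5,7} 3  {4,6,7} 1  {5,6,7} 3
  4 to go: {0,2,5,7} 4  {2,5,6,7} 6  {3,4,6,7} 1  {4,5,6,7} 4
  5 to go: {0,2,5,6,7} 10  {1,3,4,6,7} 1  {2,4,5,6,7} 10  {3,4,5,6,7} 5
  6 to go: {0,2,4,5,6,7} 20  {1,3,4,5,6,7} 6  {2,3,4,5,6,7} 15
  if 0:e drops first: 21 orders
  if 1:b drops first: 35 orders
heap linearizations: 56

56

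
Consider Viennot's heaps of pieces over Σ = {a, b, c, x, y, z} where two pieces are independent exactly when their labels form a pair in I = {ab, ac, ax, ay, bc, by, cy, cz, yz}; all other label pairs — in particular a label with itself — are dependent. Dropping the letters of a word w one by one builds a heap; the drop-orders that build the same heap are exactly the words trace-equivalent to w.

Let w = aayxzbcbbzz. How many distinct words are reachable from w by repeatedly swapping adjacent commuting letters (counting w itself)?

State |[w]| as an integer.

#0=a has no predecessor
#1=a depends on [0:a]
#2=y has no predecessor
#3=x depends on [2:y]
#4=z depends on [1:a, 3:x]
#5=b depends on [4:z]
#6=c depends on [3:x]
#7=b depends on [5:b]
#8=b depends on [7:b]
#9=z depends on [8:b]
#10=z depends on [9:z]
sources: [0:a, 2:y]
N(rest) = Σ N(rest − s) over sources s of rest; N(one piece) = 1:
  size 1 → [6]=1  [10]=1
  size 2 → [6,10]=2  [9,10]=1
  size 3 → [6,9,10]=3  [8,9,10]=1
  size 4 → [6,8,9,10]=4  [7,8,9,10]=1
  size 5 → [5,7,8,9,10]=1  [6,7,8,9,10]=5
  size 6 → [4,5,7,8,9,10]=1  [5,6,7,8,9,10]=6
  size 7 → [1,4,5,7,8,9,10]=1  [4,5,6,7,8,9,10]=7
  size 8 → [0,1,4,5,7,8,9,10]=1  [1,4,5,6,7,8,9,10]=8  [3,4,5,6,7,8,9,10]=7
  size 9 → [0,1,4,5,6,7,8,9,10]=9  [1,3,4,5,6,7,8,9,10]=15  [2,3,4,5,6,7,8,9,10]=7
  first=0(a) contributes 22
  first=2(y) contributes 24
|[w]| = 46

46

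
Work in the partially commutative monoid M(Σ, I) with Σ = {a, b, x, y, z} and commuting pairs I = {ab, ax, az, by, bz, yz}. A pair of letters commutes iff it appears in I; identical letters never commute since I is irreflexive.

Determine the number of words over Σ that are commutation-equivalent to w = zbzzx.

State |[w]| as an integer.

4

drop 0:z onto floor
drop 1:b onto floor
drop 2:z onto {0:z}
drop 3:z onto {2:z}
drop 4:x onto {1:b, 3:z}
ground layer = {0:z, 1:b}
drop-orders for the pieces not yet dropped (sum over which currently-grounded one goes next):
  1 to go: {4} 1
  2 to go: {1,4} 1  {3,4} 1
  3 to go: {1,3,4} 2  {2,3,4} 1
  if 0:z drops first: 3 orders
  if 1:b drops first: 1 orders
heap linearizations: 4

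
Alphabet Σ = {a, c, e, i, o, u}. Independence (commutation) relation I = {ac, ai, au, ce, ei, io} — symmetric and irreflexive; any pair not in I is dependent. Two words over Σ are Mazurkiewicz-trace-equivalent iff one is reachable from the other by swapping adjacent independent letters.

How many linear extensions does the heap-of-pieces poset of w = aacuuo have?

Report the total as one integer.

10

#0=a has no predecessor
#1=a depends on [0:a]
#2=c has no predecessor
#3=u depends on [2:c]
#4=u depends on [3:u]
#5=o depends on [1:a, 4:u]
sources: [0:a, 2:c]
N(rest) = Σ N(rest − s) over sources s of rest; N(one piece) = 1:
  size 1 → [5]=1
  size 2 → [1,5]=1  [4,5]=1
  size 3 → [0,1,5]=1  [1,4,5]=2  [3,4,5]=1
  size 4 → [0,1,4,5]=3  [1,3,4,5]=3  [2,3,4,5]=1
  first=0(a) contributes 4
  first=2(c) contributes 6
|[w]| = 10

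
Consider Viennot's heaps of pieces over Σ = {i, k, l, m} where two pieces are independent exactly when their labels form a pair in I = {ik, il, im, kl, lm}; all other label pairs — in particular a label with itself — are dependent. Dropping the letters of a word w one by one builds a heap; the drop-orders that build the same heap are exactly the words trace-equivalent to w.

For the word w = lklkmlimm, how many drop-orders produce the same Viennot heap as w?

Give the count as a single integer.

0(l) covers ∅
1(k) covers ∅
2(l) covers 0:l
3(k) covers 1:k
4(m) covers 3:k
5(l) covers 2:l
6(i) covers ∅
7(m) covers 4:m
8(m) covers 7:m
floor of heap: 0:l, 1:k, 6:i
completions by unplaced set U, small U first (add the entries for U minus each lowest piece of U):
  |U|=1: {5}:1  {6}:1  {8}:1
  |U|=2: {2,5}:1  {5,6}:2  {5,8}:2  {6,8}:2  {7,8}:1
  |U|=3: {0,2,5}:1  {2,5,6}:3  {2,5,8}:3  {4,7,8}:1  {5,6,8}:6  {5,7,8}:3  {6,7,8}:3
  |U|=4: {0,2,5,6}:4  {0,2,5,8}:4  {2,5,6,8}:12  {2,5,7,8}:6  {3,4,7,8}:1  {4,5,7,8}:4  {4,6,7,8}:4  {5,6,7,8}:12
  |U|=5: {0,2,5,6,8}:20  {0,2,5,7,8}:10  {1,3,4,7,8}:1  {2,4,5,7,8}:10  {2,5,6,7,8}:30  {3,4,5,7,8}:5  {3,4,6,7,8}:5  {4,5,6,7,8}:20
  |U|=6: {0,2,4,5,7,8}:20  {0,2,5,6,7,8}:60  {1,3,4,5,7,8}:6  {1,3,4,6,7,8}:6  {2,3,4,5,7,8}:15  {2,4,5,6,7,8}:60  {3,4,5,6,7,8}:30
  |U|=7: {0,2,3,4,5,7,8}:35  {0,2,4,5,6,7,8}:140  {1,2,3,4,5,7,8}:21  {1,3,4,5,6,7,8}:42  {2,3,4,5,6,7,8}:105
  start at 0(l): 168
  start at 1(k): 280
  start at 6(i): 56
sum over floor = 504

504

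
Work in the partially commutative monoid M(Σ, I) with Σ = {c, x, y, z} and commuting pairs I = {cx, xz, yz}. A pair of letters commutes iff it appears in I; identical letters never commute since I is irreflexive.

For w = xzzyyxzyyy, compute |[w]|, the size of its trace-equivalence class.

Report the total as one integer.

120

piece 0:x — minimal
piece 1:z — minimal
piece 2:z rests on {1:z}
piece 3:y rests on {0:x}
piece 4:y rests on {3:y}
piece 5:x rests on {4:y}
piece 6:z rests on {2:z}
piece 7:y rests on {5:x}
piece 8:y rests on {7:y}
piece 9:y rests on {8:y}
minimal pieces: {0:x, 1:z}
ways to finish when only these pieces remain (= sum over removing one remaining piece with nothing left below it):
  1 left: {6}→1  {9}→1
  2 left: {2,6}→1  {6,9}→2  {8,9}→1
  3 left: {1,2,6}→1  {2,6,9}→3  {6,8,9}→3  {7,8,9}→1
  4 left: {1,2,6,9}→4  {2,6,8,9}→6  {5,7,8,9}→1  {6,7,8,9}→4
  5 left: {1,2,6,8,9}→10  {2,6,7,8,9}→10  {4,5,7,8,9}→1  {5,6,7,8,9}→5
  6 left: {1,2,6,7,8,9}→20  {2,5,6,7,8,9}→15  {3,4,5,7,8,9}→1  {4,5,6,7,8,9}→6
  7 left: {0,3,4,5,7,8,9}→1  {1,2,5,6,7,8,9}→35  {2,4,5,6,7,8,9}→21  {3,4,5,6,7,8,9}→7
  8 left: {0,3,4,5,6,7,8,9}→8  {1,2,4,5,6,7,8,9}→56  {2,3,4,5,6,7,8,9}→28
  placing 0:x first → 84 extensions
  placing 1:z first → 36 extensions
total linear extensions = 120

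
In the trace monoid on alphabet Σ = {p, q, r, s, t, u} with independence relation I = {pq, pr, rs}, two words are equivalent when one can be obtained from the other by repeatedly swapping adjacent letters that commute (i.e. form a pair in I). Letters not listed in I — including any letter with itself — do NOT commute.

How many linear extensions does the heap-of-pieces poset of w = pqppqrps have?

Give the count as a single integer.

drop 0:p onto floor
drop 1:q onto floor
drop 2:p onto {0:p}
drop 3:p onto {2:p}
drop 4:q onto {1:q}
drop 5:r onto {4:q}
drop 6:p onto {3:p}
drop 7:s onto {4:q, 6:p}
ground layer = {0:p, 1:q}
drop-orders for the pieces not yet dropped (sum over which currently-grounded one goes next):
  1 to go: {5} 1  {7} 1
  2 to go: {5,7} 2  {6,7} 1
  3 to go: {3,6,7} 1  {4,5,7} 2  {5,6,7} 3
  4 to go: {1,4,5,7} 2  {2,3,6,7} 1  {3,5,6,7} 4  {4,5,6,7} 5
  5 to go: {0,2,3,6,7} 1  {1,4,5,6,7} 7  {2,3,5,6,7} 5  {3,4,5,6,7} 9
  6 to go: {0,2,3,5,6,7} 6  {1,3,4,5,6,7} 16  {2,3,4,5,6,7} 14
  if 0:p drops first: 30 orders
  if 1:q drops first: 20 orders
heap linearizations: 50

50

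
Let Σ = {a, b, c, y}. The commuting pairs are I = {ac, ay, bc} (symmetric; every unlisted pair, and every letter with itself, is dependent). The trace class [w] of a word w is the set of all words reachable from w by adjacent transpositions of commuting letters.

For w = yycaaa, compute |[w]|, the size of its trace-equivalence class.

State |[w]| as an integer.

20

piece 0:y — minimal
piece 1:y rests on {0:y}
piece 2:c rests on {1:y}
piece 3:a — minimal
piece 4:a rests on {3:a}
piece 5:a rests on {4:a}
minimal pieces: {0:y, 3:a}
ways to finish when only these pieces remain (= sum over removing one remaining piece with nothing left below it):
  1 left: {2}→1  {5}→1
  2 left: {1,2}→1  {2,5}→2  {4,5}→1
  3 left: {0,1,2}→1  {1,2,5}→3  {2,4,5}→3  {3,4,5}→1
  4 left: {0,1,2,5}→4  {1,2,4,5}→6  {2,3,4,5}→4
  placing 0:y first → 10 extensions
  placing 3:a first → 10 extensions
total linear extensions = 20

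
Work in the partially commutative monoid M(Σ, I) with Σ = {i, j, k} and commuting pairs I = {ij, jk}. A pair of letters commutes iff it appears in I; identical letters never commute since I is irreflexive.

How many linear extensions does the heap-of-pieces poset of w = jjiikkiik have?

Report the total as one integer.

36

0(j) covers ∅
1(j) covers 0:j
2(i) covers ∅
3(i) covers 2:i
4(k) covers 3:i
5(k) covers 4:k
6(i) covers 5:k
7(i) covers 6:i
8(k) covers 7:i
floor of heap: 0:j, 2:i
completions by unplaced set U, small U first (add the entries for U minus each lowest piece of U):
  |U|=1: {1}:1  {8}:1
  |U|=2: {0,1}:1  {1,8}:2  {7,8}:1
  |U|=3: {0,1,8}:3  {1,7,8}:3  {6,7,8}:1
  |U|=4: {0,1,7,8}:6  {1,6,7,8}:4  {5,6,7,8}:1
  |U|=5: {0,1,6,7,8}:10  {1,5,6,7,8}:5  {4,5,6,7,8}:1
  |U|=6: {0,1,5,6,7,8}:15  {1,4,5,6,7,8}:6  {3,4,5,6,7,8}:1
  |U|=7: {0,1,4,5,6,7,8}:21  {1,3,4,5,6,7,8}:7  {2,3,4,5,6,7,8}:1
  start at 0(j): 8
  start at 2(i): 28
sum over floor = 36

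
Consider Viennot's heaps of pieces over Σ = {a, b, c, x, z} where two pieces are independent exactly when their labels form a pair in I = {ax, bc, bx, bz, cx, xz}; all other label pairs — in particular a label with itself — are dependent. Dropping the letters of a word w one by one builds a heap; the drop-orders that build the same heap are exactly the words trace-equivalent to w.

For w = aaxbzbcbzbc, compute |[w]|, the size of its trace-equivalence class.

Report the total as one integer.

drop 0:a onto floor
drop 1:a onto {0:a}
drop 2:x onto floor
drop 3:b onto {1:a}
drop 4:z onto {1:a}
drop 5:b onto {3:b}
drop 6:c onto {4:z}
drop 7:b onto {5:b}
drop 8:z onto {6:c}
drop 9:b onto {7:b}
drop 10:c onto {8:z}
ground layer = {0:a, 2:x}
drop-orders for the pieces not yet dropped (sum over which currently-grounded one goes next):
  1 to go: {2} 1  {9} 1  {10} 1
  2 to go: {2,9} 2  {2,10} 2  {7,9} 1  {8,10} 1  {9,10} 2
  3 to go: {2,7,9} 3  {2,8,10} 3  {2,9,10} 6  {5,7,9} 1  {6,8,10} 1  {7,9,10} 3  {8,9,10} 3
  4 to go: {2,5,7,9} 4  {2,6,8,10} 4  {2,7,9,10} 12  {2,8,9,10} 12  {3,5,7,9} 1  {4,6,8,10} 1  {5,7,9,10} 4  {6,8,9,10} 4  {7,8,9,10} 6
  5 to go: {2,3,5,7,9} 5  {2,4,6,8,10} 5  {2,5,7,9,10} 20  {2,6,8,9,10} 20  {2,7,8,9,10} 30  {3,5,7,9,10} 5  {4,6,8,9,10} 5  {5,7,8,9,10} 10  {6,7,8,9,10} 10
  6 to go: {2,3,5,7,9,10} 30  {2,4,6,8,9,10} 30  {2,5,7,8,9,10} 60  {2,6,7,8,9,10} 60  {3,5,7,8,9,10} 15  {4,6,7,8,9,10} 15  {5,6,7,8,9,10} 20
  7 to go: {2,3,5,7,8,9,10} 105  {2,4,6,7,8,9,10} 105  {2,5,6,7,8,9,10} 140  {3,5,6,7,8,9,10} 35  {4,5,6,7,8,9,10} 35
  8 to go: {2,3,5,6,7,8,9,10} 280  {2,4,5,6,7,8,9,10} 280  {3,4,5,6,7,8,9,10} 70
  9 to go: {1,3,4,5,6,7,8,9,10} 70  {2,3,4,5,6,7,8,9,10} 630
  if 0:a drops first: 700 orders
  if 2:x drops first: 70 orders
heap linearizations: 770

770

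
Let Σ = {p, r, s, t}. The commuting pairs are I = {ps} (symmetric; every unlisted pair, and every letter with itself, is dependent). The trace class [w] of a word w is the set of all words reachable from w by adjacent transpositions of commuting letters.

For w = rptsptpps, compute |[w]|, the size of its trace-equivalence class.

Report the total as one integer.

#0=r has no predecessor
#1=p depends on [0:r]
#2=t depends on [1:p]
#3=s depends on [2:t]
#4=p depends on [2:t]
#5=t depends on [3:s, 4:p]
#6=p depends on [5:t]
#7=p depends on [6:p]
#8=s depends on [5:t]
sources: [0:r]
N(rest) = Σ N(rest − s) over sources s of rest; N(one piece) = 1:
  size 1 → [7]=1  [8]=1
  size 2 → [6,7]=1  [7,8]=2
  size 3 → [6,7,8]=3
  size 4 → [5,6,7,8]=3
  size 5 → [3,5,6,7,8]=3  [4,5,6,7,8]=3
  size 6 → [3,4,5,6,7,8]=6
  size 7 → [2,3,4,5,6,7,8]=6
  first=0(r) contributes 6

6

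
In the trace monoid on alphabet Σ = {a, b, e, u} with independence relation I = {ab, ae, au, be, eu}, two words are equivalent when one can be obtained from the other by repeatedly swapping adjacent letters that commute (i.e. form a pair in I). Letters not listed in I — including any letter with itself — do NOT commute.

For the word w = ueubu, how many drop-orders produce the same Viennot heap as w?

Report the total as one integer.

piece 0:u — minimal
piece 1:e — minimal
piece 2:u rests on {0:u}
piece 3:b rests on {2:u}
piece 4:u rests on {3:b}
minimal pieces: {0:u, 1:e}
ways to finish when only these pieces remain (= sum over removing one remaining piece with nothing left below it):
  1 left: {1}→1  {4}→1
  2 left: {1,4}→2  {3,4}→1
  3 left: {1,3,4}→3  {2,3,4}→1
  placing 0:u first → 4 extensions
  placing 1:e first → 1 extensions
total linear extensions = 5

5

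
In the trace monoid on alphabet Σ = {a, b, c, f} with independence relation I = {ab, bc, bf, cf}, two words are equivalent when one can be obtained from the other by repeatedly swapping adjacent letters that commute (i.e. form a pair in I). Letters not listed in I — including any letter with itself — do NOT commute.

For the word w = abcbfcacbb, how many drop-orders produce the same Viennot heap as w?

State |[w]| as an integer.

630

drop 0:a onto floor
drop 1:b onto floor
drop 2:c onto {0:a}
drop 3:b onto {1:b}
drop 4:f onto {0:a}
drop 5:c onto {2:c}
drop 6:a onto {4:f, 5:c}
drop 7:c onto {6:a}
drop 8:b onto {3:b}
drop 9:b onto {8:b}
ground layer = {0:a, 1:b}
drop-orders for the pieces not yet dropped (sum over which currently-grounded one goes next):
  1 to go: {7} 1  {9} 1
  2 to go: {6,7} 1  {7,9} 2  {8,9} 1
  3 to go: {3,8,9} 1  {4,6,7} 1  {5,6,7} 1  {6,7,9} 3  {7,8,9} 3
  4 to go: {1,3,8,9} 1  {2,5,6,7} 1  {3,7,8,9} 4  {4,5,6,7} 2  {4,6,7,9} 4  {5,6,7,9} 4  {6,7,8,9} 6
  5 to go: {1,3,7,8,9} 5  {2,4,5,6,7} 3  {2,5,6,7,9} 5  {3,6,7,8,9} 10  {4,5,6,7,9} 10  {4,6,7,8,9} 10  {5,6,7,8,9} 10
  6 to go: {0,2,4,5,6,7} 3  {1,3,6,7,8,9} 15  {2,4,5,6,7,9} 18  {2,5,6,7,8,9} 15  {3,4,6,7,8,9} 20  {3,5,6,7,8,9} 20  {4,5,6,7,8,9} 30
  7 to go: {0,2,4,5,6,7,9} 21  {1,3,4,6,7,8,9} 35  {1,3,5,6,7,8,9} 35  {2,3,5,6,7,8,9} 35  {2,4,5,6,7,8,9} 63  {3,4,5,6,7,8,9} 70
  8 to go: {0,2,4,5,6,7,8,9} 84  {1,2,3,5,6,7,8,9} 70  {1,3,4,5,6,7,8,9} 140  {2,3,4,5,6,7,8,9} 168
  if 0:a drops first: 378 orders
  if 1:b drops first: 252 orders
heap linearizations: 630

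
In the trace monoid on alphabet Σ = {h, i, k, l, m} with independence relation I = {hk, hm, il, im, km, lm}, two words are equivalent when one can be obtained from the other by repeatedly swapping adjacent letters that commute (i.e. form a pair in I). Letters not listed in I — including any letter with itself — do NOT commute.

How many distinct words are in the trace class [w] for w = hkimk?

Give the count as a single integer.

10

0(h) covers ∅
1(k) covers ∅
2(i) covers 0:h, 1:k
3(m) covers ∅
4(k) covers 2:i
floor of heap: 0:h, 1:k, 3:m
completions by unplaced set U, small U first (add the entries for U minus each lowest piece of U):
  |U|=1: {3}:1  {4}:1
  |U|=2: {2,4}:1  {3,4}:2
  |U|=3: {0,2,4}:1  {1,2,4}:1  {2,3,4}:3
  start at 0(h): 4
  start at 1(k): 4
  start at 3(m): 2
sum over floor = 10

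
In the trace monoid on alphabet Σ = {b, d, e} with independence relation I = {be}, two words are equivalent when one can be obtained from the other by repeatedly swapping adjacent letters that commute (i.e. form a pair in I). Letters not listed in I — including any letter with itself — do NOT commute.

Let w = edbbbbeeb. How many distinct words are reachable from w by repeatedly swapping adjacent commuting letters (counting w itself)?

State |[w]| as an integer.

0(e) covers ∅
1(d) covers 0:e
2(b) covers 1:d
3(b) covers 2:b
4(b) covers 3:b
5(b) covers 4:b
6(e) covers 1:d
7(e) covers 6:e
8(b) covers 5:b
floor of heap: 0:e
completions by unplaced set U, small U first (add the entries for U minus each lowest piece of U):
  |U|=1: {7}:1  {8}:1
  |U|=2: {5,8}:1  {6,7}:1  {7,8}:2
  |U|=3: {4,5,8}:1  {5,7,8}:3  {6,7,8}:3
  |U|=4: {3,4,5,8}:1  {4,5,7,8}:4  {5,6,7,8}:6
  |U|=5: {2,3,4,5,8}:1  {3,4,5,7,8}:5  {4,5,6,7,8}:10
  |U|=6: {2,3,4,5,7,8}:6  {3,4,5,6,7,8}:15
  |U|=7: {2,3,4,5,6,7,8}:21
  start at 0(e): 21

21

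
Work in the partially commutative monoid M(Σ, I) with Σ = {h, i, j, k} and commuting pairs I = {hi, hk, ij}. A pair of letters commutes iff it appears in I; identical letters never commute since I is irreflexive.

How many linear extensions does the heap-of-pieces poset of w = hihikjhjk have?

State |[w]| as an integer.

#0=h has no predecessor
#1=i has no predecessor
#2=h depends on [0:h]
#3=i depends on [1:i]
#4=k depends on [3:i]
#5=j depends on [2:h, 4:k]
#6=h depends on [5:j]
#7=j depends on [6:h]
#8=k depends on [7:j]
sources: [0:h, 1:i]
N(rest) = Σ N(rest − s) over sources s of rest; N(one piece) = 1:
  size 1 → [8]=1
  size 2 → [7,8]=1
  size 3 → [6,7,8]=1
  size 4 → [5,6,7,8]=1
  size 5 → [2,5,6,7,8]=1  [4,5,6,7,8]=1
  size 6 → [0,2,5,6,7,8]=1  [2,4,5,6,7,8]=2  [3,4,5,6,7,8]=1
  size 7 → [0,2,4,5,6,7,8]=3  [1,3,4,5,6,7,8]=1  [2,3,4,5,6,7,8]=3
  first=0(h) contributes 4
  first=1(i) contributes 6
|[w]| = 10

10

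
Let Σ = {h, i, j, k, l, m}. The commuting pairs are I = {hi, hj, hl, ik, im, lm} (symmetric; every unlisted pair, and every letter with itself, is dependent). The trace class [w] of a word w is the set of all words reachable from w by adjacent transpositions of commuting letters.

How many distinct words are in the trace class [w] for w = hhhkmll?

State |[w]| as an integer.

drop 0:h onto floor
drop 1:h onto {0:h}
drop 2:h onto {1:h}
drop 3:k onto {2:h}
drop 4:m onto {3:k}
drop 5:l onto {3:k}
drop 6:l onto {5:l}
ground layer = {0:h}
drop-orders for the pieces not yet dropped (sum over which currently-grounded one goes next):
  1 to go: {4} 1  {6} 1
  2 to go: {4,6} 2  {5,6} 1
  3 to go: {4,5,6} 3
  4 to go: {3,4,5,6} 3
  5 to go: {2,3,4,5,6} 3
  if 0:h drops first: 3 orders

3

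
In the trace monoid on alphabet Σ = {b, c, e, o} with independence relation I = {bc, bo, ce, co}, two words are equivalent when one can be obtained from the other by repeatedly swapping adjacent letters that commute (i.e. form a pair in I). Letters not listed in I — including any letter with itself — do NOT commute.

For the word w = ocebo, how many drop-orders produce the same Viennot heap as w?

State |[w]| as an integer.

10

#0=o has no predecessor
#1=c has no predecessor
#2=e depends on [0:o]
#3=b depends on [2:e]
#4=o depends on [2:e]
sources: [0:o, 1:c]
N(rest) = Σ N(rest − s) over sources s of rest; N(one piece) = 1:
  size 1 → [1]=1  [3]=1  [4]=1
  size 2 → [1,3]=2  [1,4]=2  [3,4]=2
  size 3 → [1,3,4]=6  [2,3,4]=2
  first=0(o) contributes 8
  first=1(c) contributes 2
|[w]| = 10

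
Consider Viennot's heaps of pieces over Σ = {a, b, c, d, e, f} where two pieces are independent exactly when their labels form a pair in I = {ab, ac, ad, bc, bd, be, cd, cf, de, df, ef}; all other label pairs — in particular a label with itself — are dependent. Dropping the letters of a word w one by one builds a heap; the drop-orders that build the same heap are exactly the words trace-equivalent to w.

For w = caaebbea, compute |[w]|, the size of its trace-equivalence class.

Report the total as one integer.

#0=c has no predecessor
#1=a has no predecessor
#2=a depends on [1:a]
#3=e depends on [0:c, 2:a]
#4=b has no predecessor
#5=b depends on [4:b]
#6=e depends on [3:e]
#7=a depends on [6:e]
sources: [0:c, 1:a, 4:b]
N(rest) = Σ N(rest − s) over sources s of rest; N(one piece) = 1:
  size 1 → [5]=1  [7]=1
  size 2 → [4,5]=1  [5,7]=2  [6,7]=1
  size 3 → [3,6,7]=1  [4,5,7]=3  [5,6,7]=3
  size 4 → [0,3,6,7]=1  [2,3,6,7]=1  [3,5,6,7]=4  [4,5,6,7]=6
  size 5 → [0,2,3,6,7]=2  [0,3,5,6,7]=5  [1,2,3,6,7]=1  [2,3,5,6,7]=5  [3,4,5,6,7]=10
  size 6 → [0,1,2,3,6,7]=3  [0,2,3,5,6,7]=12  [0,3,4,5,6,7]=15  [1,2,3,5,6,7]=6  [2,3,4,5,6,7]=15
  first=0(c) contributes 21
  first=1(a) contributes 42
  first=4(b) contributes 21
|[w]| = 84

84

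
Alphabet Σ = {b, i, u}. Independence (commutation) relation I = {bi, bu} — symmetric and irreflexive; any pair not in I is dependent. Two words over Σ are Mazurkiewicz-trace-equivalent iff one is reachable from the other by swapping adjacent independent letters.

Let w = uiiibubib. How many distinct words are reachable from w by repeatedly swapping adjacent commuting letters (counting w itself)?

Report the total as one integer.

84

0(u) covers ∅
1(i) covers 0:u
2(i) covers 1:i
3(i) covers 2:i
4(b) covers ∅
5(u) covers 3:i
6(b) covers 4:b
7(i) covers 5:u
8(b) covers 6:b
floor of heap: 0:u, 4:b
completions by unplaced set U, small U first (add the entries for U minus each lowest piece of U):
  |U|=1: {7}:1  {8}:1
  |U|=2: {5,7}:1  {6,8}:1  {7,8}:2
  |U|=3: {3,5,7}:1  {4,6,8}:1  {5,7,8}:3  {6,7,8}:3
  |U|=4: {2,3,5,7}:1  {3,5,7,8}:4  {4,6,7,8}:4  {5,6,7,8}:6
  |U|=5: {1,2,3,5,7}:1  {2,3,5,7,8}:5  {3,5,6,7,8}:10  {4,5,6,7,8}:10
  |U|=6: {0,1,2,3,5,7}:1  {1,2,3,5,7,8}:6  {2,3,5,6,7,8}:15  {3,4,5,6,7,8}:20
  |U|=7: {0,1,2,3,5,7,8}:7  {1,2,3,5,6,7,8}:21  {2,3,4,5,6,7,8}:35
  start at 0(u): 56
  start at 4(b): 28
sum over floor = 84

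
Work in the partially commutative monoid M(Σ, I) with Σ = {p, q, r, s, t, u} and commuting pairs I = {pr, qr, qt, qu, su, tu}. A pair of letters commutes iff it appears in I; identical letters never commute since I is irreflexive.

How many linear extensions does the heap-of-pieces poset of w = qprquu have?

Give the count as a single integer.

10

drop 0:q onto floor
drop 1:p onto {0:q}
drop 2:r onto floor
drop 3:q onto {1:p}
drop 4:u onto {1:p, 2:r}
drop 5:u onto {4:u}
ground layer = {0:q, 2:r}
drop-orders for the pieces not yet dropped (sum over which currently-grounded one goes next):
  1 to go: {3} 1  {5} 1
  2 to go: {3,5} 2  {4,5} 1
  3 to go: {2,4,5} 1  {3,4,5} 3
  4 to go: {1,3,4,5} 3  {2,3,4,5} 4
  if 0:q drops first: 7 orders
  if 2:r drops first: 3 orders
heap linearizations: 10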